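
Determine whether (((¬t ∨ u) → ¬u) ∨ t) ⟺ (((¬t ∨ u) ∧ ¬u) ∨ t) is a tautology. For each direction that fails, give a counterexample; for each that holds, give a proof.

Equivalent; both directions hold.

(→) Assume the antecedent. If u is true, the antecedent forces (u = T, t = T), and ((¬t ∨ u) ∧ ¬u) ∨ t holds there. If u is false, ((¬t ∨ u) ∧ ¬u) ∨ t reduces to true regardless of the other variables. Either way ((¬t ∨ u) ∧ ¬u) ∨ t holds.

(←) Assume the antecedent. If u is true, the antecedent forces (u = T, t = T), and ((¬t ∨ u) → ¬u) ∨ t holds there. If u is false, ((¬t ∨ u) → ¬u) ∨ t reduces to true regardless of the other variables. Either way ((¬t ∨ u) → ¬u) ∨ t holds.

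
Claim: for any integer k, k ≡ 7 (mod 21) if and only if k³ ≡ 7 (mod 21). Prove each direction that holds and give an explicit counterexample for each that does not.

(⇒) Suppose k ≡ 7 (mod 21). Write k = 21j + 7. Then (21j + 7)³ = 9261j³ + 9261j² + 3087j + 343 = 21(441j³ + 441j² + 147j + 16) + 7, so k³ ≡ 7 (mod 21).

(⇐) Conversely, suppose k³ ≡ 7 (mod 21). The only residue r in {0, …, 20} with r³ ≡ 7 (mod 21) is r = 7, so k ≡ 7 (mod 21).

Both implications hold.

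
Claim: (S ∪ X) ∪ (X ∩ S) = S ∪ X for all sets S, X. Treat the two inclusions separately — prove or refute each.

(⟸) Let x ∈ S ∪ X. Then either x ∈ S and x ∉ X; or x ∈ X and x ∉ S; or x ∈ S ∩ X. In each case x ∈ (S ∪ X) ∪ (X ∩ S), so S ∪ X ⊆ (S ∪ X) ∪ (X ∩ S).

(⟹) Let x ∈ (S ∪ X) ∪ (X ∩ S). Then either x ∈ S and x ∉ X; or x ∈ X and x ∉ S; or x ∈ S ∩ X. In each case x ∈ S ∪ X, so (S ∪ X) ∪ (X ∩ S) ⊆ S ∪ X.

Both inclusions hold; the sets are equal.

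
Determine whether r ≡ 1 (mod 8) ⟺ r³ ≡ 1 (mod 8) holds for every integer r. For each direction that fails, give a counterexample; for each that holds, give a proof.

(⟹) Suppose r ≡ 1 (mod 8). Write r = 8j + 1. Then (8j + 1)³ = 512j³ + 192j² + 24j + 1 = 8(64j³ + 24j² + 3j) + 1, so r³ ≡ 1 (mod 8).

(⟸) Conversely, suppose r³ ≡ 1 (mod 8). The only residue r in {0, …, 7} with r³ ≡ 1 (mod 8) is r = 1, so r ≡ 1 (mod 8).

Both directions hold; the statement is true.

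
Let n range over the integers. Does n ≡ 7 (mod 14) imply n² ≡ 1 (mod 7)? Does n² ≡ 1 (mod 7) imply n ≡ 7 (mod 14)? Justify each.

Neither direction holds.

(⇒) This fails: take n = 7. Then 7 ≡ 7 (mod 14), but 7² = 49 ≡ 0 (mod 7), not 1.

(⇐) This fails: take n = 1. Then 1² = 1 ≡ 1 (mod 7), yet 1 ≡ 1 (mod 14), not 7.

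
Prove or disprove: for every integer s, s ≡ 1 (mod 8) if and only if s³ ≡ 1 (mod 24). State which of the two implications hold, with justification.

(⇒) fails; (⇐) holds.

[⇒] This fails: take s = 9. Then 9 ≡ 1 (mod 8), but 9³ = 729 ≡ 9 (mod 24), not 1.

[⇐] Conversely, the residues r modulo 24 with r³ ≡ 1 (mod 24) are exactly {1}, and each is ≡ 1 (mod 8).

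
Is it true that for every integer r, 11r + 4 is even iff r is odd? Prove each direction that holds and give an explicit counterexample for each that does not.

(→) This fails: r = 0 gives 11r + 4 = 4, which is even, but 0 is even, not odd.

(←) This also fails: r = 3 is odd, but 11r + 4 = 37 is odd, not even.

Both directions fail.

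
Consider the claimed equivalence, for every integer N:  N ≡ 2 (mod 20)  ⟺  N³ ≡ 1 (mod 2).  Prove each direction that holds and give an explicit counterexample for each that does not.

(→) This fails: take N = 2. Then 2 ≡ 2 (mod 20), but 2³ = 8 ≡ 0 (mod 2), not 1.

(←) This fails: take N = 1. Then 1³ = 1 ≡ 1 (mod 2), yet 1 ≡ 1 (mod 20), not 2.

Both directions fail.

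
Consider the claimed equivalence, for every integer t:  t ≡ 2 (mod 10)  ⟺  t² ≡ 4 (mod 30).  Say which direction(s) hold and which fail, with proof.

Both directions fail.

(→) This fails: take t = 12. Then 12 ≡ 2 (mod 10), but 12² = 144 ≡ 24 (mod 30), not 4.

(←) This fails: take t = 8. Then 8² = 64 ≡ 4 (mod 30), yet 8 ≡ 8 (mod 10), not 2.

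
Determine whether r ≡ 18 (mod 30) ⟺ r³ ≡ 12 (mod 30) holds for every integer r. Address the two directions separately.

Both directions hold; the statement is true.

(⇒) Suppose r ≡ 18 (mod 30). Write r = 30j + 18. Then (30j + 18)³ = 27000j³ + 48600j² + 29160j + 5832 = 30(900j³ + 1620j² + 972j + 194) + 12, so r³ ≡ 12 (mod 30).

(⇐) Conversely, suppose r³ ≡ 12 (mod 30). The only residue r in {0, …, 29} with r³ ≡ 12 (mod 30) is r = 18, so r ≡ 18 (mod 30).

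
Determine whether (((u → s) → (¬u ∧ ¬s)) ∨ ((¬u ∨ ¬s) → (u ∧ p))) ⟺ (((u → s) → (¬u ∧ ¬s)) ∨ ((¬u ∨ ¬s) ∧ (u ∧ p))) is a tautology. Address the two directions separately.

(⇒) fails; (⇐) holds.

(⟹) This fails. Under u = T, p = F, s = T, the left side is true but the right side is false.

(⟸) Assume the antecedent. If u is true, the consequent reduces to true regardless of the other variables. If u is false, the antecedent forces (u = F, p = F, s = F) or (u = F, p = T, s = F), and the consequent holds there. Either way the consequent holds.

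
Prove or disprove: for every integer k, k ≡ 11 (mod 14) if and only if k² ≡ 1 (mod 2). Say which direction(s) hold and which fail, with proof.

Only the forward implication holds.

[⇒] Suppose k ≡ 11 (mod 14). Then k² ≡ 11² = 121 (mod 14), and since 2 ∣ 14, also k² ≡ 1 (mod 2).

[⇐] This fails: take k = 1. Then 1² = 1 ≡ 1 (mod 2), yet 1 ≡ 1 (mod 14), not 11.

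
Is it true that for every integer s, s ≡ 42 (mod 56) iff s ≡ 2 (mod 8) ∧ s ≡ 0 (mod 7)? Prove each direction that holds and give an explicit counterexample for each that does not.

Both implications hold.

Forward direction. Suppose s ≡ 42 (mod 56); write s = 56j + 42. Since 8 ∣ 56, reducing mod 8 gives s ≡ 42 ≡ 2 (mod 8); since 7 ∣ 56, reducing mod 7 gives s ≡ 42 ≡ 0 (mod 7).

Converse. If s ≡ 2 (mod 8) and s ≡ 0 (mod 7), then by the Chinese remainder theorem s ≡ 42 (mod 56). This is exactly s ≡ 42 (mod 56).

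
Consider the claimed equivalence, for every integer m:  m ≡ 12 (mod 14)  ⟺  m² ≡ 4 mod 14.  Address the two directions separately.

(⟹) Suppose m ≡ 12 (mod 14). Write m = 14j + 12. Then (14j + 12)² = 196j² + 336j + 144 = 14(14j² + 24j + 10) + 4, so m² ≡ 4 (mod 14).

(⟸) This fails: take m = 2. Then 2² = 4 ≡ 4 (mod 14), yet 2 ≡ 2 (mod 14), not 12.

(⇒) holds; (⇐) fails.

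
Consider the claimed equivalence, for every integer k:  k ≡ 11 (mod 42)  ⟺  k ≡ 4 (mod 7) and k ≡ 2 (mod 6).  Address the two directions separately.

[⇒] This fails: k = 11 gives 11 ≡ 11 (mod 42) but 11 ≡ 5 (mod 6), so the conjunction on the right does not hold.

[⇐] This fails: k = 32 satisfies both congruences on the right (32 ≡ 4 mod 7 and 32 ≡ 2 mod 6) yet 32 ≡ 32 (mod 42), not 11.

Neither direction holds.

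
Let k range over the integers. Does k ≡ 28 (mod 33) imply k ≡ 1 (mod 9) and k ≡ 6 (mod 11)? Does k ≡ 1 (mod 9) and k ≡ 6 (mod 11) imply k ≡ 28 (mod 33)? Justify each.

(→) This fails: k = 61 gives 61 ≡ 28 (mod 33) but 61 ≡ 7 (mod 9), so the conjunction on the right does not hold.

(←) Conversely, if k ≡ 1 (mod 9) and k ≡ 6 (mod 11), then by the Chinese remainder theorem k ≡ 28 (mod 99). Since 28 ≡ 28 (mod 33) and 33 ∣ 99, we get k ≡ 28 (mod 33).

The forward direction fails; the converse holds.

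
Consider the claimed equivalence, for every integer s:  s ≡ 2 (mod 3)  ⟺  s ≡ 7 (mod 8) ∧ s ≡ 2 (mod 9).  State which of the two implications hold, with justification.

Only the converse holds.

(←) If s ≡ 7 (mod 8) and s ≡ 2 (mod 9), then by the Chinese remainder theorem s ≡ 47 (mod 72). Since 47 ≡ 2 (mod 3) and 3 ∣ 72, we get s ≡ 2 (mod 3).

(→) This fails: s = 2 gives 2 ≡ 2 (mod 3) but 2 ≡ 2 (mod 8), so the conjunction on the right does not hold.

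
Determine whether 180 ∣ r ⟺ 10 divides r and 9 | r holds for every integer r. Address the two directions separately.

[⇒] If 180 ∣ r, write r = 180q. Since 180 = 18·10, r = 10·(18q), so 10 ∣ r; and since 180 = 20·9, r = 9·(20q), so 9 ∣ r.

[⇐] This fails: take r = 90. Both 10 ∣ 90 and 9 ∣ 90, yet 90 is not a multiple of 180 (since 90 = 0·180 + 90), so 180 ∤ 90.

Only the forward implication holds.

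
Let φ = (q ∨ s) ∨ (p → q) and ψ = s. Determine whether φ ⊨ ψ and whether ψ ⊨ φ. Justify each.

(⇒) This fails. Under s = F, q = F, p = F, the left side is true but the right side is false.

(⇐) Assume the antecedent. If s is true, (q ∨ s) ∨ (p → q) reduces to true regardless of the other variables. If s is false, the antecedent cannot hold. Either way (q ∨ s) ∨ (p → q) holds.

The forward direction fails; the converse holds.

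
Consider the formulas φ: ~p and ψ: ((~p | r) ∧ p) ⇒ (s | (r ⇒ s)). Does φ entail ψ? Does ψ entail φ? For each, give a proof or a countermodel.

The forward direction holds; the converse fails.

[⇒] Assume the antecedent. If s is true, ((~p | r) ∧ p) ⇒ (s | (r ⇒ s)) reduces to true regardless of the other variables. If s is false, the antecedent forces (s = F, r = F, p = F) or (s = F, r = T, p = F), and ((~p | r) ∧ p) ⇒ (s | (r ⇒ s)) holds there. Either way ((~p | r) ∧ p) ⇒ (s | (r ⇒ s)) holds.

[⇐] This fails. Under s = F, r = F, p = T, the left side is false but the right side is true.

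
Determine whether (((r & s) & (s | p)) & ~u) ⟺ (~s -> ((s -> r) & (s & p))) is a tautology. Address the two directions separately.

(⇐) This fails. Under u = F, r = F, s = T, p = F, the left side is false but the right side is true.

(⇒) Assume the antecedent. If u is true, the antecedent cannot hold. If u is false, the antecedent forces (u = F, r = T, s = T, p = F) or (u = F, r = T, s = T, p = T), and ~s -> ((s -> r) & (s & p)) holds there. Either way ~s -> ((s -> r) & (s & p)) holds.

The forward direction holds; the converse fails.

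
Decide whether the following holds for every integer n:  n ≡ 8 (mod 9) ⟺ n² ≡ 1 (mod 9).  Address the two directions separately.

[⇒] Suppose n ≡ 8 (mod 9). Write n = 9j + 8. Then (9j + 8)² = 81j² + 144j + 64 = 9(9j² + 16j + 7) + 1, so n² ≡ 1 (mod 9).

[⇐] This fails: take n = 1. Then 1² = 1 ≡ 1 (mod 9), yet 1 ≡ 1 (mod 9), not 8.

Only the forward implication holds.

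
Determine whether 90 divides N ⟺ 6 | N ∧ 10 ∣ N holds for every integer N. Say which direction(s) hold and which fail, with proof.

The forward direction holds; the converse fails.

Forward direction. If 90 ∣ N, write N = 90q. Since 90 = 15·6, N = 6·(15q), so 6 ∣ N; and since 90 = 9·10, N = 10·(9q), so 10 ∣ N.

Converse. This fails: take N = 30. Both 6 ∣ 30 and 10 ∣ 30, yet 30 is not a multiple of 90 (since 30 = 0·90 + 30), so 90 ∤ 30.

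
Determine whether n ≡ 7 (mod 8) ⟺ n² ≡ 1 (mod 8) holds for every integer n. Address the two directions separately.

Forward direction. Suppose n ≡ 7 (mod 8). Write n = 8j + 7. Then (8j + 7)² = 64j² + 112j + 49 = 8(8j² + 14j + 6) + 1, so n² ≡ 1 (mod 8).

Converse. This fails: take n = 1. Then 1² = 1 ≡ 1 (mod 8), yet 1 ≡ 1 (mod 8), not 7.

The forward direction holds; the converse fails.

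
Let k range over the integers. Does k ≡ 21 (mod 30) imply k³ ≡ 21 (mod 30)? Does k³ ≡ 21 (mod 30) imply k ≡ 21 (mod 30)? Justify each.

Forward direction. Suppose k ≡ 21 (mod 30). Write k = 30j + 21. Then (30j + 21)³ = 27000j³ + 56700j² + 39690j + 9261 = 30(900j³ + 1890j² + 1323j + 308) + 21, so k³ ≡ 21 (mod 30).

Converse. Suppose k³ ≡ 21 (mod 30). The only residue r in {0, …, 29} with r³ ≡ 21 (mod 30) is r = 21, so k ≡ 21 (mod 30).

Both directions hold.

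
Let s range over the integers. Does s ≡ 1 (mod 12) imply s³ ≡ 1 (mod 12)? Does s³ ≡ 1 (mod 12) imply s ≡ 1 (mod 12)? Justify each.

(⟹) Suppose s ≡ 1 (mod 12). Write s = 12j + 1. Then (12j + 1)³ = 1728j³ + 432j² + 36j + 1 = 12(144j³ + 36j² + 3j) + 1, so s³ ≡ 1 (mod 12).

(⟸) Conversely, suppose s³ ≡ 1 (mod 12). The only residue r in {0, …, 11} with r³ ≡ 1 (mod 12) is r = 1, so s ≡ 1 (mod 12).

Both implications hold.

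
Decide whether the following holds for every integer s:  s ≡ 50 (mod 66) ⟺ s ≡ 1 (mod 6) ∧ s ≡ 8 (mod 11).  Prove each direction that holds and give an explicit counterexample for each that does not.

(→) This fails: s = 50 gives 50 ≡ 50 (mod 66) but 50 ≡ 2 (mod 6), so the conjunction on the right does not hold.

(←) This fails: s = 19 satisfies both congruences on the right (19 ≡ 1 mod 6 and 19 ≡ 8 mod 11) yet 19 ≡ 19 (mod 66), not 50.

Neither direction holds.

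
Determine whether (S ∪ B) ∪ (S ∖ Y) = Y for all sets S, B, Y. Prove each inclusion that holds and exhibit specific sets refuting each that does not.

Forward inclusion. This inclusion fails. Take S = {1}, B = ∅, Y = ∅; then 1 ∈ (S ∪ B) ∪ (S ∖ Y) but 1 ∉ Y.

Reverse inclusion. This inclusion fails. Take S = ∅, B = ∅, Y = {1}; then 1 ∈ Y but 1 ∉ (S ∪ B) ∪ (S ∖ Y).

Both inclusions fail.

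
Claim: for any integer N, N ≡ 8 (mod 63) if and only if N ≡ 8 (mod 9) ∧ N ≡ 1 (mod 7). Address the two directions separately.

Both implications hold.

Forward direction. Suppose N ≡ 8 (mod 63); write N = 63j + 8. Since 9 ∣ 63, reducing mod 9 gives N ≡ 8 (mod 9); since 7 ∣ 63, reducing mod 7 gives N ≡ 8 ≡ 1 (mod 7).

Converse. If N ≡ 8 (mod 9) and N ≡ 1 (mod 7), then by the Chinese remainder theorem N ≡ 8 (mod 63). This is exactly N ≡ 8 (mod 63).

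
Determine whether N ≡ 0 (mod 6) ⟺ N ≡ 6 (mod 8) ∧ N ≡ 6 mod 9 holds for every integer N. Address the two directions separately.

(⟹) This fails: N = 0 gives 0 ≡ 0 (mod 6) but 0 ≡ 0 (mod 8), so the conjunction on the right does not hold.

(⟸) Conversely, if N ≡ 6 (mod 8) and N ≡ 6 (mod 9), then by the Chinese remainder theorem N ≡ 6 (mod 72). Since 6 ≡ 0 (mod 6) and 6 ∣ 72, we get N ≡ 0 (mod 6).

Not equivalent: only (⇐) holds.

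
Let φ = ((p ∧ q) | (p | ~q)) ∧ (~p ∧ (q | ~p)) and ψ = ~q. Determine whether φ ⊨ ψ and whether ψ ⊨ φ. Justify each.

Only the forward implication holds.

(⟸) This fails. Under p = T, q = F, the left side is false but the right side is true.

(⟹) Assume the antecedent. If p is true, the antecedent cannot hold. If p is false, the antecedent forces (p = F, q = F), and ~q holds there. Either way ~q holds.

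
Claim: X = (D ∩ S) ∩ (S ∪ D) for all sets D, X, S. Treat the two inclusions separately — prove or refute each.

Forward inclusion. This inclusion fails. Take D = ∅, X = {1}, S = ∅; then 1 ∈ X but 1 ∉ (D ∩ S) ∩ (S ∪ D).

Reverse inclusion. This inclusion fails. Take D = {1}, X = ∅, S = {1}; then 1 ∈ (D ∩ S) ∩ (S ∪ D) but 1 ∉ X.

Neither inclusion holds.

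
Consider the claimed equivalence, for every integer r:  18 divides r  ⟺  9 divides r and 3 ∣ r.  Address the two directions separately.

Only the forward direction holds.

(⟸) This fails: take r = 9. Both 9 ∣ 9 and 3 ∣ 9, yet 9 is not a multiple of 18 (since 9 = 0·18 + 9), so 18 ∤ 9.

(⟹) If 18 ∣ r, write r = 18q. Since 18 = 2·9, r = 9·(2q), so 9 ∣ r; and since 18 = 6·3, r = 3·(6q), so 3 ∣ r.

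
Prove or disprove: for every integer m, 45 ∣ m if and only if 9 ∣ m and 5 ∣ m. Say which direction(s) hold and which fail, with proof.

(⟹) If 45 ∣ m, write m = 45q. Since 45 = 5·9, m = 9·(5q), so 9 ∣ m; and since 45 = 9·5, m = 5·(9q), so 5 ∣ m.

(⟸) Suppose 9 ∣ m and 5 ∣ m. Any common multiple of 9 and 5 is a multiple of their lcm; here gcd(9, 5) = 1, so lcm(9, 5) = 9·5 = 45, so 45 ∣ m.

Equivalent; both directions hold.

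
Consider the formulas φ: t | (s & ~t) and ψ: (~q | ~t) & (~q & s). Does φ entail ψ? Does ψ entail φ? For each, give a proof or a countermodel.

Only the reverse direction holds.

(⇒) This fails. Under t = T, q = F, s = F, the left side is true but the right side is false.

(⇐) Assume the antecedent. If t is true, t | (s & ~t) reduces to true regardless of the other variables. If t is false, the antecedent forces (t = F, q = F, s = T), and t | (s & ~t) holds there. Either way t | (s & ~t) holds.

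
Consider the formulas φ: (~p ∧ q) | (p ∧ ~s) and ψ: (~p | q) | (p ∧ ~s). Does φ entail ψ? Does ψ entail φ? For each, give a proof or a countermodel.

(⇒) holds; (⇐) fails.

(⇐) This fails. Under p = F, s = F, q = F, the left side is false but the right side is true.

(⇒) Assume the antecedent. If p is true, the antecedent forces (p = T, s = F, q = F) or (p = T, s = F, q = T), and (~p | q) | (p ∧ ~s) holds there. If p is false, (~p | q) | (p ∧ ~s) reduces to true regardless of the other variables. Either way (~p | q) | (p ∧ ~s) holds.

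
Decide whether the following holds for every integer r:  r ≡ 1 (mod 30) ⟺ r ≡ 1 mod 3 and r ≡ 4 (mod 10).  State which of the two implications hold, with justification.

Neither implication holds.

Forward direction. This fails: r = 1 gives 1 ≡ 1 (mod 30) but 1 ≡ 1 (mod 10), so the conjunction on the right does not hold.

Converse. This fails: r = 4 satisfies both congruences on the right (4 ≡ 1 mod 3 and 4 ≡ 4 mod 10) yet 4 ≡ 4 (mod 30), not 1.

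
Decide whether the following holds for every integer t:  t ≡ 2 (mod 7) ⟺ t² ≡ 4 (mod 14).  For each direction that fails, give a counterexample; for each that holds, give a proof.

[⇒] This fails: take t = 9. Then 9 ≡ 2 (mod 7), but 9² = 81 ≡ 11 (mod 14), not 4.

[⇐] This fails: take t = 12. Then 12² = 144 ≡ 4 (mod 14), yet 12 ≡ 5 (mod 7), not 2.

(⇒) fails and (⇐) fails.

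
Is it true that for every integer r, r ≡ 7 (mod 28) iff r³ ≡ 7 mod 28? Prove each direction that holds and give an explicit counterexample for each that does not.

[⇒] Suppose r ≡ 7 (mod 28). Write r = 28j + 7. Then (28j + 7)³ = 21952j³ + 16464j² + 4116j + 343 = 28(784j³ + 588j² + 147j + 12) + 7, so r³ ≡ 7 (mod 28).

[⇐] Conversely, suppose r³ ≡ 7 (mod 28). The only residue r in {0, …, 27} with r³ ≡ 7 (mod 28) is r = 7, so r ≡ 7 (mod 28).

The biconditional holds.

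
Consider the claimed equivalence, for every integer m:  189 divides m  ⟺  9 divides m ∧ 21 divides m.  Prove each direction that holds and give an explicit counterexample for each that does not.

The forward direction holds; the converse fails.

(⟹) If 189 ∣ m, write m = 189q. Since 189 = 21·9, m = 9·(21q), so 9 ∣ m; and since 189 = 9·21, m = 21·(9q), so 21 ∣ m.

(⟸) This fails: take m = 63. Both 9 ∣ 63 and 21 ∣ 63, yet 63 is not a multiple of 189 (since 63 = 0·189 + 63), so 189 ∤ 63.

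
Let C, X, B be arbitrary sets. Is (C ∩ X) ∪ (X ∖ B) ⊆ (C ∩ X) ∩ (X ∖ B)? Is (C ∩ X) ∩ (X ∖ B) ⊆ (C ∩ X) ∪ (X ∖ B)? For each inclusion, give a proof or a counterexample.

Forward inclusion. This inclusion fails. Take C = ∅, X = {1}, B = ∅; then 1 ∈ (C ∩ X) ∪ (X ∖ B) but 1 ∉ (C ∩ X) ∩ (X ∖ B).

Reverse inclusion. Let x ∈ (C ∩ X) ∩ (X ∖ B). Then x ∈ C ∩ X and x ∉ B, from which x ∈ (C ∩ X) ∪ (X ∖ B).

The sets are not equal: only the reverse inclusion holds.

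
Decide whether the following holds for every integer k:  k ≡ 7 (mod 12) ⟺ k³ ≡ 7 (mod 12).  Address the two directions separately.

Both implications hold.

[⇒] Suppose k ≡ 7 (mod 12). Write k = 12j + 7. Then (12j + 7)³ = 1728j³ + 3024j² + 1764j + 343 = 12(144j³ + 252j² + 147j + 28) + 7, so k³ ≡ 7 (mod 12).

[⇐] Conversely, suppose k³ ≡ 7 (mod 12). The only residue r in {0, …, 11} with r³ ≡ 7 (mod 12) is r = 7, so k ≡ 7 (mod 12).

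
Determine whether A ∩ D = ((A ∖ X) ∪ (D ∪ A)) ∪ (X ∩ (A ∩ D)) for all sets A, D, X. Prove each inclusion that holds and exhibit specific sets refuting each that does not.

(⊆) Let x ∈ A ∩ D. Then either x ∈ A ∩ D and x ∉ X; or x ∈ A ∩ D ∩ X. In each case x ∈ ((A ∖ X) ∪ (D ∪ A)) ∪ (X ∩ (A ∩ D)), so A ∩ D ⊆ ((A ∖ X) ∪ (D ∪ A)) ∪ (X ∩ (A ∩ D)).

(⊇) This inclusion fails. Take A = {1}, D = ∅, X = ∅; then 1 ∈ ((A ∖ X) ∪ (D ∪ A)) ∪ (X ∩ (A ∩ D)) but 1 ∉ A ∩ D.

Only the forward inclusion holds.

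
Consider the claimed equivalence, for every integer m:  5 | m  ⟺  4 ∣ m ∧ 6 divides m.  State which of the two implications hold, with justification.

(⇒) fails and (⇐) fails.

Forward direction. This fails: take m = 5. Certainly 5 ∣ 5, but 4 ∤ 5.

Converse. This fails: take m = 12. Both 4 ∣ 12 and 6 ∣ 12, yet 12 is not a multiple of 5 (since 12 = 2·5 + 2), so 5 ∤ 12.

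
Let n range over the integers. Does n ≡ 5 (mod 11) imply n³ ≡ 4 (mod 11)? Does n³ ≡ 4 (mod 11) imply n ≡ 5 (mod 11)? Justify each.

Both directions hold; the statement is true.

Forward direction. Suppose n ≡ 5 (mod 11). Write n = 11j + 5. Then (11j + 5)³ = 1331j³ + 1815j² + 825j + 125 = 11(121j³ + 165j² + 75j + 11) + 4, so n³ ≡ 4 (mod 11).

Converse. For the converse, argue contrapositively. If n ≢ 5 (mod 11), then n is congruent to one of 0, 1, 2, 3, 4, 6, 7, 8, 9, 10 modulo 11, and these give n³ ≡ 0, 1, 8, 5, 9, 7, 2, 6, 3, 10 respectively — never 4.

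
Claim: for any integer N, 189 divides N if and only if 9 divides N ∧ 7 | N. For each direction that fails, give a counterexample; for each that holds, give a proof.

Only the forward implication holds.

(⇒) If 189 ∣ N, write N = 189q. Since 189 = 21·9, N = 9·(21q), so 9 ∣ N; and since 189 = 27·7, N = 7·(27q), so 7 ∣ N.

(⇐) This fails: take N = 63. Both 9 ∣ 63 and 7 ∣ 63, yet 63 is not a multiple of 189 (since 63 = 0·189 + 63), so 189 ∤ 63.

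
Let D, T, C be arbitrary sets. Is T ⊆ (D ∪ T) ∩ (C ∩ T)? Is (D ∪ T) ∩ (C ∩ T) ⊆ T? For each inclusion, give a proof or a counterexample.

Forward inclusion. This inclusion fails. Take D = ∅, T = {1}, C = ∅; then 1 ∈ T but 1 ∉ (D ∪ T) ∩ (C ∩ T).

Reverse inclusion. Let x ∈ (D ∪ T) ∩ (C ∩ T). Then either x ∈ T ∩ C and x ∉ D; or x ∈ D ∩ T ∩ C. In each case x ∈ T, so (D ∪ T) ∩ (C ∩ T) ⊆ T.

The sets are not equal: only the reverse inclusion holds.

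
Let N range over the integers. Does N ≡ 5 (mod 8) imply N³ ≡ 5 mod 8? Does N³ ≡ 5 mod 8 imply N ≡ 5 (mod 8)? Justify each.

Both directions hold; the statement is true.

Forward direction. Suppose N ≡ 5 (mod 8). Write N = 8j + 5. Then (8j + 5)³ = 512j³ + 960j² + 600j + 125 = 8(64j³ + 120j² + 75j + 15) + 5, so N³ ≡ 5 (mod 8).

Converse. For the converse, argue contrapositively. If N ≢ 5 (mod 8), then N is congruent to one of 0, 1, 2, 3, 4, 6, 7 modulo 8, and these give N³ ≡ 0, 1, 0, 3, 0, 0, 7 respectively — never 5.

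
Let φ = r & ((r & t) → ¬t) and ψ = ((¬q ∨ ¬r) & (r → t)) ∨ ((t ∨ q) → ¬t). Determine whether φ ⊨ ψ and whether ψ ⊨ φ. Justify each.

(⇒) Assume the antecedent. If t is true, the antecedent cannot hold. If t is false, the consequent reduces to true regardless of the other variables. Either way the consequent holds.

(⇐) This fails. Under t = F, r = F, q = F, the left side is false but the right side is true.

(⇒) holds; (⇐) fails.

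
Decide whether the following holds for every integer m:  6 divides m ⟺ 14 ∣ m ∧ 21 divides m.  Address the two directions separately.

The forward direction fails; the converse holds.

(⟹) This fails: take m = 6. Certainly 6 ∣ 6, but 14 ∤ 6.

(⟸) Suppose 14 ∣ m and 21 ∣ m. Any common multiple of 14 and 21 is a multiple of their lcm; here lcm(14, 21) = 14·21/gcd(14, 21) = 294/7 = 42, so 42 ∣ m. Since 6 ∣ 42, it follows that 6 ∣ m.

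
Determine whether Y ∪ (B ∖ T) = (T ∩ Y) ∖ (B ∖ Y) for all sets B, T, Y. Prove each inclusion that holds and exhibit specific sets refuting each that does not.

The sets are not equal: only the reverse inclusion holds.

(⊆) This inclusion fails. Take B = {1}, T = ∅, Y = ∅; then 1 ∈ Y ∪ (B ∖ T) but 1 ∉ (T ∩ Y) ∖ (B ∖ Y).

(⊇) Let x ∈ (T ∩ Y) ∖ (B ∖ Y). Then either x ∈ T ∩ Y and x ∉ B; or x ∈ B ∩ T ∩ Y. In each case x ∈ Y ∪ (B ∖ T), so (T ∩ Y) ∖ (B ∖ Y) ⊆ Y ∪ (B ∖ T).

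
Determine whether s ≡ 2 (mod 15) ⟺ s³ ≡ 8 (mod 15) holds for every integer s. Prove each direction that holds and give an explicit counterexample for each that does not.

The biconditional holds.

(⇒) Suppose s ≡ 2 (mod 15). Write s = 15j + 2. Then (15j + 2)³ = 3375j³ + 1350j² + 180j + 8 = 15(225j³ + 90j² + 12j) + 8, so s³ ≡ 8 (mod 15).

(⇐) Conversely, suppose s³ ≡ 8 (mod 15). The only residue r in {0, …, 14} with r³ ≡ 8 (mod 15) is r = 2, so s ≡ 2 (mod 15).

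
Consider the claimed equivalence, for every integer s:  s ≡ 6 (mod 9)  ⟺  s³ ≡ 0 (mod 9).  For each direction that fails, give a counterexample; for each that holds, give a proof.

(⟸) This fails: take s = 0. Then 0³ = 0 ≡ 0 (mod 9), yet 0 ≡ 0 (mod 9), not 6.

(⟹) Suppose s ≡ 6 (mod 9). Write s = 9j + 6. Then (9j + 6)³ = 729j³ + 1458j² + 972j + 216 = 9(81j³ + 162j² + 108j + 24) + 0, so s³ ≡ 0 (mod 9).

Not equivalent: only (⇒) holds.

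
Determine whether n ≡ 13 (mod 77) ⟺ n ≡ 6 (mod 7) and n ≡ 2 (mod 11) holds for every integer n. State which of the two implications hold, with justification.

[⇐] If n ≡ 6 (mod 7) and n ≡ 2 (mod 11), then by the Chinese remainder theorem n ≡ 13 (mod 77). This is exactly n ≡ 13 (mod 77).

[⇒] Suppose n ≡ 13 (mod 77); write n = 77j + 13. Since 7 ∣ 77, reducing mod 7 gives n ≡ 13 ≡ 6 (mod 7); since 11 ∣ 77, reducing mod 11 gives n ≡ 13 ≡ 2 (mod 11).

Equivalent; both directions hold.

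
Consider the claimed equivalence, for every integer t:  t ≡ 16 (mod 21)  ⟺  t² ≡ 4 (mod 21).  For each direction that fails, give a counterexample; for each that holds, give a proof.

Only the forward implication holds.

(⟹) Suppose t ≡ 16 (mod 21). Write t = 21j + 16. Then (21j + 16)² = 441j² + 672j + 256 = 21(21j² + 32j + 12) + 4, so t² ≡ 4 (mod 21).

(⟸) This fails: take t = 2. Then 2² = 4 ≡ 4 (mod 21), yet 2 ≡ 2 (mod 21), not 16.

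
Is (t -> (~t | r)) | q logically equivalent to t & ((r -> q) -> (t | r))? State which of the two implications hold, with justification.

Neither direction holds.

(⟹) This fails. Under q = F, t = F, r = F, the left side is true but the right side is false.

(⟸) This fails. Under q = F, t = T, r = F, the left side is false but the right side is true.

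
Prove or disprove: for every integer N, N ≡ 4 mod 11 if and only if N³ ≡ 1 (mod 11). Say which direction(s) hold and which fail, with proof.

(⇒) fails and (⇐) fails.

(⇒) This fails: take N = 4. Then 4 ≡ 4 (mod 11), but 4³ = 64 ≡ 9 (mod 11), not 1.

(⇐) This fails: take N = 1. Then 1³ = 1 ≡ 1 (mod 11), yet 1 ≡ 1 (mod 11), not 4.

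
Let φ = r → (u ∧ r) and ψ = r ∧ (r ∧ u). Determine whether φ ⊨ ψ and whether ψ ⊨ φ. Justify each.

The forward direction fails; the converse holds.

(⇒) This fails. Under r = F, u = F, the left side is true but the right side is false.

(⇐) Assume the antecedent. If r is true, the antecedent forces (r = T, u = T), and r → (u ∧ r) holds there. If r is false, the antecedent cannot hold. Either way r → (u ∧ r) holds.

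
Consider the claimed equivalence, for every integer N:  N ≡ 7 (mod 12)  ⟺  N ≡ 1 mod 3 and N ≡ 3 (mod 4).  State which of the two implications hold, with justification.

(⟹) Suppose N ≡ 7 (mod 12); write N = 12j + 7. Since 3 ∣ 12, reducing mod 3 gives N ≡ 7 ≡ 1 (mod 3); since 4 ∣ 12, reducing mod 4 gives N ≡ 7 ≡ 3 (mod 4).

(⟸) Conversely, if N ≡ 1 (mod 3) and N ≡ 3 (mod 4), then by the Chinese remainder theorem N ≡ 7 (mod 12). This is exactly N ≡ 7 (mod 12).

Both implications hold.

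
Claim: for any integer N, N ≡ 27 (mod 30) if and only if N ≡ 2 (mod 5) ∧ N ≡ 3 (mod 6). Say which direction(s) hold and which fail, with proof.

[⇒] Suppose N ≡ 27 (mod 30); write N = 30j + 27. Since 5 ∣ 30, reducing mod 5 gives N ≡ 27 ≡ 2 (mod 5); since 6 ∣ 30, reducing mod 6 gives N ≡ 27 ≡ 3 (mod 6).

[⇐] Conversely, if N ≡ 2 (mod 5) and N ≡ 3 (mod 6), then by the Chinese remainder theorem N ≡ 27 (mod 30). This is exactly N ≡ 27 (mod 30).

Both implications hold.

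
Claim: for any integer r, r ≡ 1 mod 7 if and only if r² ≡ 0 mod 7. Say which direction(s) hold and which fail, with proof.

(⇒) fails and (⇐) fails.

Forward direction. This fails: take r = 1. Then 1 ≡ 1 (mod 7), but 1² = 1 ≡ 1 (mod 7), not 0.

Converse. This fails: take r = 0. Then 0² = 0 ≡ 0 (mod 7), yet 0 ≡ 0 (mod 7), not 1.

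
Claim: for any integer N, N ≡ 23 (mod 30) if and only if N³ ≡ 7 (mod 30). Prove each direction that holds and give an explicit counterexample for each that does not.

(→) This fails: take N = 23. Then 23 ≡ 23 (mod 30), but 23³ = 12167 ≡ 17 (mod 30), not 7.

(←) This fails: take N = 13. Then 13³ = 2197 ≡ 7 (mod 30), yet 13 ≡ 13 (mod 30), not 23.

Neither direction holds.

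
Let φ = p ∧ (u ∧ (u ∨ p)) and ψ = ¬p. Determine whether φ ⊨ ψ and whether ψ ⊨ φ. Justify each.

Forward direction. This fails. Under u = T, p = T, the left side is true but the right side is false.

Converse. This fails. Under u = F, p = F, the left side is false but the right side is true.

(⇒) fails and (⇐) fails.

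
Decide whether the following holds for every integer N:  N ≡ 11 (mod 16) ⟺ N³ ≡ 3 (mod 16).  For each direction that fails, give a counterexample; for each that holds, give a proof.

(⟸) Suppose N³ ≡ 3 (mod 16). The only residue r in {0, …, 15} with r³ ≡ 3 (mod 16) is r = 11, so N ≡ 11 (mod 16).

(⟹) Suppose N ≡ 11 (mod 16). Write N = 16j + 11. Then (16j + 11)³ = 4096j³ + 8448j² + 5808j + 1331 = 16(256j³ + 528j² + 363j + 83) + 3, so N³ ≡ 3 (mod 16).

The biconditional holds.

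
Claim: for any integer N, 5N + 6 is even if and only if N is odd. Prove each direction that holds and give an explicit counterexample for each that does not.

(→) This fails: N = 2 gives 5N + 6 = 16, which is even, but 2 is even, not odd.

(←) This also fails: N = 5 is odd, but 5N + 6 = 31 is odd, not even.

Neither implication holds.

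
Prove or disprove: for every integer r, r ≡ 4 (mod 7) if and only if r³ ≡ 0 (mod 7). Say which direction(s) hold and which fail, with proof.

Neither implication holds.

(→) This fails: take r = 4. Then 4 ≡ 4 (mod 7), but 4³ = 64 ≡ 1 (mod 7), not 0.

(←) This fails: take r = 0. Then 0³ = 0 ≡ 0 (mod 7), yet 0 ≡ 0 (mod 7), not 4.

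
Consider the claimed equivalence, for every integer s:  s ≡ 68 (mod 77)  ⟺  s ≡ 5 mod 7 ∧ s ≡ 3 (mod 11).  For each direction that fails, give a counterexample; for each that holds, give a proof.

(→) This fails: s = 68 gives 68 ≡ 68 (mod 77) but 68 ≡ 2 (mod 11), so the conjunction on the right does not hold.

(←) This fails: s = 47 satisfies both congruences on the right (47 ≡ 5 mod 7 and 47 ≡ 3 mod 11) yet 47 ≡ 47 (mod 77), not 68.

Neither implication holds.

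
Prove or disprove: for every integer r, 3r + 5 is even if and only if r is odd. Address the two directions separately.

(⇐) Suppose r is odd; write r = 2j + 1. Then 3r + 5 = 3·(2j + 1) + 5 = 2·3j + 8, which is even.

(⇒) Suppose 3r + 5 is even. Since 3 is odd, 3r and r have the same parity, so 3r + 5 ≡ r + 5 (mod 2). As 5 is odd, 3r + 5 is even exactly when r is odd. Thus r is odd.

The biconditional holds.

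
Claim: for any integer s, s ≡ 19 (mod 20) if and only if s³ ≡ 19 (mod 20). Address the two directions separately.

Both directions hold.

[⇒] Suppose s ≡ 19 (mod 20). Write s = 20j + 19. Then (20j + 19)³ = 8000j³ + 22800j² + 21660j + 6859 = 20(400j³ + 1140j² + 1083j + 342) + 19, so s³ ≡ 19 (mod 20).

[⇐] Conversely, suppose s³ ≡ 19 (mod 20). The only residue r in {0, …, 19} with r³ ≡ 19 (mod 20) is r = 19, so s ≡ 19 (mod 20).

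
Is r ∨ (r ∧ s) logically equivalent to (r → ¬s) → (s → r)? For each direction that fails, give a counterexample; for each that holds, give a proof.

(⟹) Assume the antecedent. If s is true, the antecedent forces (s = T, r = T), and (r → ¬s) → (s → r) holds there. If s is false, (r → ¬s) → (s → r) reduces to true regardless of the other variables. Either way (r → ¬s) → (s → r) holds.

(⟸) This fails. Under s = F, r = F, the left side is false but the right side is true.

Only the forward direction holds.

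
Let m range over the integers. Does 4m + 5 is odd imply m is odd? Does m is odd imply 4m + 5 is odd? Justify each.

(⇐) Suppose m is odd. Since 4 is even, 4m is even for every m, so 4m + 5 has the same parity as 5, which is odd. Hence 4m + 5 is odd.

(⇒) This fails: take m = 6. Then 4m + 5 = 29, which is odd, yet m = 6 is even, not odd.

Not equivalent: only (⇐) holds.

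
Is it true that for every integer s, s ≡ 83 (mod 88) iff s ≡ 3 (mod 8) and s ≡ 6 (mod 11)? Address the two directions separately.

Equivalent; both directions hold.

Forward direction. Suppose s ≡ 83 (mod 88); write s = 88j + 83. Since 8 ∣ 88, reducing mod 8 gives s ≡ 83 ≡ 3 (mod 8); since 11 ∣ 88, reducing mod 11 gives s ≡ 83 ≡ 6 (mod 11).

Converse. If s ≡ 3 (mod 8) and s ≡ 6 (mod 11), then by the Chinese remainder theorem s ≡ 83 (mod 88). This is exactly s ≡ 83 (mod 88).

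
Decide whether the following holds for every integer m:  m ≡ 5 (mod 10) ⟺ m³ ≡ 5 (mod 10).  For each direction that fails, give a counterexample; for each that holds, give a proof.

[⇒] Suppose m ≡ 5 (mod 10). Write m = 10j + 5. Then (10j + 5)³ = 1000j³ + 1500j² + 750j + 125 = 10(100j³ + 150j² + 75j + 12) + 5, so m³ ≡ 5 (mod 10).

[⇐] Conversely, suppose m³ ≡ 5 (mod 10). The only residue r in {0, …, 9} with r³ ≡ 5 (mod 10) is r = 5, so m ≡ 5 (mod 10).

Equivalent; both directions hold.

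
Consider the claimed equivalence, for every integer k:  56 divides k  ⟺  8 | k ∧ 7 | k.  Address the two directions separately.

(⇐) Suppose 8 ∣ k and 7 ∣ k. Any common multiple of 8 and 7 is a multiple of their lcm; here gcd(8, 7) = 1, so lcm(8, 7) = 8·7 = 56, so 56 ∣ k.

(⇒) If 56 ∣ k, write k = 56q. Since 56 = 7·8, k = 8·(7q), so 8 ∣ k; and since 56 = 8·7, k = 7·(8q), so 7 ∣ k.

Both directions hold.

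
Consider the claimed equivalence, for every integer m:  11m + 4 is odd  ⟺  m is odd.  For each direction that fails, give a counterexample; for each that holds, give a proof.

(⟹) Suppose 11m + 4 is odd. Since 11 is odd, 11m and m have the same parity, so 11m + 4 ≡ m + 4 (mod 2). As 4 is even, 11m + 4 is odd exactly when m is odd. Thus m is odd.

(⟸) Conversely, suppose m is odd; write m = 2j + 1. Then 11m + 4 = 11·(2j + 1) + 4 = 2·11j + 15, which is odd.

Both directions hold; the statement is true.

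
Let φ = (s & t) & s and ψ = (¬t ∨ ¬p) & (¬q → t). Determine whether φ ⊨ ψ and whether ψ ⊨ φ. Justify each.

Neither direction holds.

(⟹) This fails. Under p = T, q = F, s = T, t = T, the left side is true but the right side is false.

(⟸) This fails. Under p = F, q = T, s = F, t = F, the left side is false but the right side is true.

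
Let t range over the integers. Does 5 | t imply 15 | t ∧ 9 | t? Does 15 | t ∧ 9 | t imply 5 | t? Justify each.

(⇒) fails; (⇐) holds.

[⇒] This fails: take t = 5. Certainly 5 ∣ 5, but 15 ∤ 5.

[⇐] Suppose 15 ∣ t and 9 ∣ t. Any common multiple of 15 and 9 is a multiple of their lcm; here lcm(15, 9) = 15·9/gcd(15, 9) = 135/3 = 45, so 45 ∣ t. Since 5 ∣ 45, it follows that 5 ∣ t.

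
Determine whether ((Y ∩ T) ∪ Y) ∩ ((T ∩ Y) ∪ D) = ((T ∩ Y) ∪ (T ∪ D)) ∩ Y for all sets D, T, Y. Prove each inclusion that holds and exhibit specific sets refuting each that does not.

Both inclusions hold.

(⟹) Let x ∈ ((Y ∩ T) ∪ Y) ∩ ((T ∩ Y) ∪ D). Then either x ∈ D ∩ Y and x ∉ T; or x ∈ T ∩ Y and x ∉ D; or x ∈ D ∩ T ∩ Y. In each case x ∈ ((T ∩ Y) ∪ (T ∪ D)) ∩ Y, so ((Y ∩ T) ∪ Y) ∩ ((T ∩ Y) ∪ D) ⊆ ((T ∩ Y) ∪ (T ∪ D)) ∩ Y.

(⟸) Let x ∈ ((T ∩ Y) ∪ (T ∪ D)) ∩ Y. Then either x ∈ D ∩ Y and x ∉ T; or x ∈ T ∩ Y and x ∉ D; or x ∈ D ∩ T ∩ Y. In each case x ∈ ((Y ∩ T) ∪ Y) ∩ ((T ∩ Y) ∪ D), so ((T ∩ Y) ∪ (T ∪ D)) ∩ Y ⊆ ((Y ∩ T) ∪ Y) ∩ ((T ∩ Y) ∪ D).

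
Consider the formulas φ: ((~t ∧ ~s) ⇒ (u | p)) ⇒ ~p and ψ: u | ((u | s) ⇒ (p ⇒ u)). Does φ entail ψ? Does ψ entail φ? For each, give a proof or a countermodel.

[⇐] This fails. Under u = F, s = F, p = T, t = F, the left side is false but the right side is true.

[⇒] Assume the antecedent. If p is true, the antecedent cannot hold. If p is false, u | ((u | s) ⇒ (p ⇒ u)) reduces to true regardless of the other variables. Either way u | ((u | s) ⇒ (p ⇒ u)) holds.

The forward direction holds; the converse fails.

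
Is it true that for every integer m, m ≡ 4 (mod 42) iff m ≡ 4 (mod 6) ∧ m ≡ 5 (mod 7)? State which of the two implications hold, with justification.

Neither implication holds.

Forward direction. This fails: m = 4 gives 4 ≡ 4 (mod 42) but 4 ≡ 4 (mod 7), so the conjunction on the right does not hold.

Converse. This fails: m = 40 satisfies both congruences on the right (40 ≡ 4 mod 6 and 40 ≡ 5 mod 7) yet 40 ≡ 40 (mod 42), not 4.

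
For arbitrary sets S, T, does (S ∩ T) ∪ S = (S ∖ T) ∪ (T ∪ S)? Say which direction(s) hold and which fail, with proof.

(⊆) holds; (⊇) fails.

Forward inclusion. Let x ∈ (S ∩ T) ∪ S. Then either x ∈ S and x ∉ T; or x ∈ S ∩ T. In each case x ∈ (S ∖ T) ∪ (T ∪ S), so (S ∩ T) ∪ S ⊆ (S ∖ T) ∪ (T ∪ S).

Reverse inclusion. This inclusion fails. Take S = ∅, T = {1}; then 1 ∈ (S ∖ T) ∪ (T ∪ S) but 1 ∉ (S ∩ T) ∪ S.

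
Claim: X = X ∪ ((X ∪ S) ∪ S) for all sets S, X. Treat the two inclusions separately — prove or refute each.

(⊆) holds; (⊇) fails.

Reverse inclusion. This inclusion fails. Take S = {1}, X = ∅; then 1 ∈ X ∪ ((X ∪ S) ∪ S) but 1 ∉ X.

Forward inclusion. Let x ∈ X. Then either x ∈ X and x ∉ S; or x ∈ S ∩ X. In each case x ∈ X ∪ ((X ∪ S) ∪ S), so X ⊆ X ∪ ((X ∪ S) ∪ S).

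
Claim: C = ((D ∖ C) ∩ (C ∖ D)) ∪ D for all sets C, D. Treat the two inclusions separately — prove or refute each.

Both inclusions fail.

(⟹) This inclusion fails. Take C = {1}, D = ∅; then 1 ∈ C but 1 ∉ ((D ∖ C) ∩ (C ∖ D)) ∪ D.

(⟸) This inclusion fails. Take C = ∅, D = {1}; then 1 ∈ ((D ∖ C) ∩ (C ∖ D)) ∪ D but 1 ∉ C.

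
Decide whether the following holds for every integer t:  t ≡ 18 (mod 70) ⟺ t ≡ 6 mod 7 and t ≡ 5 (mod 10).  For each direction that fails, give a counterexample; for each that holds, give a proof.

(⇒) This fails: t = 18 gives 18 ≡ 18 (mod 70) but 18 ≡ 4 (mod 7), so the conjunction on the right does not hold.

(⇐) This fails: t = 55 satisfies both congruences on the right (55 ≡ 6 mod 7 and 55 ≡ 5 mod 10) yet 55 ≡ 55 (mod 70), not 18.

Neither direction holds.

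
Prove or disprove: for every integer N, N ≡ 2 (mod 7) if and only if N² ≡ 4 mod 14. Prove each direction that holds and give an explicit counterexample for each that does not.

(⇒) This fails: take N = 9. Then 9 ≡ 2 (mod 7), but 9² = 81 ≡ 11 (mod 14), not 4.

(⇐) This fails: take N = 12. Then 12² = 144 ≡ 4 (mod 14), yet 12 ≡ 5 (mod 7), not 2.

Both directions fail.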